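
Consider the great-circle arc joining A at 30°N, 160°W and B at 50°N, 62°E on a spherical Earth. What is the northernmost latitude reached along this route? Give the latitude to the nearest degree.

The great circle lies in the plane with unit normal n̂ = (p₁ × p₂)/|p₁ × p₂|.
Here n̂_z ≈ -0.373; the vertex latitude is φ_max = arccos|n̂_z| ≈ 68.1°.
Check via Clairaut: cos φ_max = |cos φ₁| · sin C = cos(30.0°)·sin(25.5°) ≈ 0.373, again giving ≈ 68.1°.

≈ 68°N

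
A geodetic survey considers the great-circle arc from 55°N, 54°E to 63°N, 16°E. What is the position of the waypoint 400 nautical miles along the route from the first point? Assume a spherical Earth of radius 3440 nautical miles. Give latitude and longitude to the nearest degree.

≈ 59°N, 44°E

From cos δ = sin φ₁ sin φ₂ + cos φ₁ cos φ₂ cos Δλ, the central angle is δ ≈ 0.362 rad (20.8°). The total great-circle distance is δ·R ≈ 0.362 × 3440 ≈ 1246 nmi, so the target fraction is f = 400/1246 ≈ 0.321.
Interpolate at f ≈ 0.321 with slerp weights a = sin((1−f)δ)/sin δ ≈ 0.687, b = sin(fδ)/sin δ ≈ 0.327.
p = a·p₁ + b·p₂ ≈ (0.375, 0.360, 0.855); φ = arcsin(p_z) ≈ 58.71°, λ = atan2(p_y, p_x) ≈ 43.86°.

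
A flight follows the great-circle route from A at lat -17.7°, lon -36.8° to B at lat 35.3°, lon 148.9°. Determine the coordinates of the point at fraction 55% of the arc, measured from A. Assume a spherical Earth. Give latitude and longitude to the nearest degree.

≈ lat 66°, lon -76°

Write both endpoints as unit vectors p₁, p₂ with components (cos φ cos λ, cos φ sin λ, sin φ).
The central angle between the endpoints is δ = arccos(p₁·p₂) ≈ 2.822 rad (161.7°).
Interpolate at f = 0.55 with slerp weights a = sin((1−f)δ)/sin δ ≈ 3.039, b = sin(fδ)/sin δ ≈ 3.182.
p = a·p₁ + b·p₂ ≈ (0.095, -0.393, 0.915); φ = arcsin(p_z) ≈ 66.14°, λ = atan2(p_y, p_x) ≈ -76.42°.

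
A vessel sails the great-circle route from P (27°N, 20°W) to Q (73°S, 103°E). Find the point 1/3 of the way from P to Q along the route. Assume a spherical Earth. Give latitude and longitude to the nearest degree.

Write both endpoints as unit vectors p₁, p₂ with components (cos φ cos λ, cos φ sin λ, sin φ).
The central angle between the endpoints is δ = arccos(p₁·p₂) ≈ 2.185 rad (125.2°).
Interpolate at f = 1/3 with slerp weights a = sin((1−f)δ)/sin δ ≈ 1.215, b = sin(fδ)/sin δ ≈ 0.814.
p = a·p₁ + b·p₂ ≈ (0.964, -0.138, -0.227); φ = arcsin(p_z) ≈ -13.11°, λ = atan2(p_y, p_x) ≈ -8.17°.

≈ (13°S, 8°W)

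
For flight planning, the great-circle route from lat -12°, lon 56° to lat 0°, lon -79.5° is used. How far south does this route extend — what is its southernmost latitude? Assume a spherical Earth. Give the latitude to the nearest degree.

≈ -17°

The great circle lies in the plane with unit normal n̂ = (p₁ × p₂)/|p₁ × p₂|.
Here n̂_z ≈ -0.957; the vertex latitude is φ_max = arccos|n̂_z| ≈ 16.9°.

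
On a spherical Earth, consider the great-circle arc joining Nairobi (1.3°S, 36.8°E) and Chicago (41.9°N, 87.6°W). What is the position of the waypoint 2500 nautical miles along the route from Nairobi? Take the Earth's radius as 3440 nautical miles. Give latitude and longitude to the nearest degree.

≈ 28°N, 6°E

Convert each endpoint to a unit vector on the sphere (x = cos φ cos λ, y = cos φ sin λ, z = sin φ).
The central angle between the endpoints is δ = arccos(p₁·p₂) ≈ 2.021 rad (115.8°). The total great-circle distance is δ·R ≈ 2.021 × 3440 ≈ 6954 nmi, so the target fraction is f = 2500/6954 ≈ 0.360.
Interpolate at f ≈ 0.360 with slerp weights a = sin((1−f)δ)/sin δ ≈ 1.069, b = sin(fδ)/sin δ ≈ 0.738.
p = a·p₁ + b·p₂ ≈ (0.879, 0.091, 0.469); φ = arcsin(p_z) ≈ 27.95°, λ = atan2(p_y, p_x) ≈ 5.92°.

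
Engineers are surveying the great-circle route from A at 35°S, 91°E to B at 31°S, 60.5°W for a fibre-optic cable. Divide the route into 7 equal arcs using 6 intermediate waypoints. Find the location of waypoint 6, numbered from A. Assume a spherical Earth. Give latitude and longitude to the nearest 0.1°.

≈ 44.9°S, 51.5°W

Write both endpoints as unit vectors p₁, p₂ with components (cos φ cos λ, cos φ sin λ, sin φ).
The central angle between the endpoints is δ = arccos(p₁·p₂) ≈ 1.898 rad (108.8°).
Interpolate at f = 6/7 with slerp weights a = sin((1−f)δ)/sin δ ≈ 0.283, b = sin(fδ)/sin δ ≈ 1.054.
p = a·p₁ + b·p₂ ≈ (0.441, -0.555, -0.705); φ = arcsin(p_z) ≈ -44.86°, λ = atan2(p_y, p_x) ≈ -51.53°.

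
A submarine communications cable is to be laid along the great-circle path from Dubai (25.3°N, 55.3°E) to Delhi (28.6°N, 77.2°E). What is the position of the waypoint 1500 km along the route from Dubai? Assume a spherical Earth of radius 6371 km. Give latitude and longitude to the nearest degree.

≈ 28°N, 70°E

From cos δ = sin φ₁ sin φ₂ + cos φ₁ cos φ₂ cos Δλ, the central angle is δ ≈ 0.345 rad (19.8°). The total great-circle distance is δ·R ≈ 0.345 × 6371 ≈ 2198 km, so the target fraction is f = 1500/2198 ≈ 0.682.
Interpolate at f ≈ 0.682 with slerp weights a = sin((1−f)δ)/sin δ ≈ 0.323, b = sin(fδ)/sin δ ≈ 0.690.
p = a·p₁ + b·p₂ ≈ (0.301, 0.831, 0.468); φ = arcsin(p_z) ≈ 27.93°, λ = atan2(p_y, p_x) ≈ 70.11°.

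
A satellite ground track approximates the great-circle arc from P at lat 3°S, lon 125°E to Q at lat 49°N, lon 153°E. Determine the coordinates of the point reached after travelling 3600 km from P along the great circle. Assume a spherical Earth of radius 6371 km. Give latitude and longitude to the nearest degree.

≈ lat 27°N, lon 138°E

From cos δ = sin φ₁ sin φ₂ + cos φ₁ cos φ₂ cos Δλ, the central angle is δ ≈ 1.002 rad (57.4°). The total great-circle distance is δ·R ≈ 1.002 × 6371 ≈ 6381 km, so the target fraction is f = 3600/6381 ≈ 0.564.
Interpolate at f ≈ 0.564 with slerp weights a = sin((1−f)δ)/sin δ ≈ 0.502, b = sin(fδ)/sin δ ≈ 0.636.
p = a·p₁ + b·p₂ ≈ (-0.659, 0.600, 0.454); φ = arcsin(p_z) ≈ 26.97°, λ = atan2(p_y, p_x) ≈ 137.69°.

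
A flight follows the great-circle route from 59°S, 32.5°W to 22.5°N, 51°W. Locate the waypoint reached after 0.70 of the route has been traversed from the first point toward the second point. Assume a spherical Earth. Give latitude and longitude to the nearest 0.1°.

≈ 2.1°S, 47.0°W

Convert each endpoint to a unit vector on the sphere (x = cos φ cos λ, y = cos φ sin λ, z = sin φ).
The central angle between the endpoints is δ = arccos(p₁·p₂) ≈ 1.447 rad (82.9°).
Interpolate at f = 0.70 with slerp weights a = sin((1−f)δ)/sin δ ≈ 0.424, b = sin(fδ)/sin δ ≈ 0.855.
p = a·p₁ + b·p₂ ≈ (0.681, -0.731, -0.036); φ = arcsin(p_z) ≈ -2.07°, λ = atan2(p_y, p_x) ≈ -47.03°.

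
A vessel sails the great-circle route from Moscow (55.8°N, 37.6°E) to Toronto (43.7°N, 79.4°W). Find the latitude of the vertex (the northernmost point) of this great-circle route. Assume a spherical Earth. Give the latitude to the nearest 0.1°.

The great circle lies in the plane with unit normal n̂ = (p₁ × p₂)/|p₁ × p₂|.
Here n̂_z ≈ -0.393; the vertex latitude is φ_max = arccos|n̂_z| ≈ 66.9°.

≈ 66.9°N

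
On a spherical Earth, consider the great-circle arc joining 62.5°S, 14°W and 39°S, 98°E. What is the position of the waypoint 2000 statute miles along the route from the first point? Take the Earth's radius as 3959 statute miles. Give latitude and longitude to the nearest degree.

Convert each endpoint to a unit vector on the sphere (x = cos φ cos λ, y = cos φ sin λ, z = sin φ).
The central angle between the endpoints is δ = arccos(p₁·p₂) ≈ 1.133 rad (64.9°). The total great-circle distance is δ·R ≈ 1.133 × 3959 ≈ 4486 mi, so the target fraction is f = 2000/4486 ≈ 0.446.
Interpolate at f ≈ 0.446 with slerp weights a = sin((1−f)δ)/sin δ ≈ 0.649, b = sin(fδ)/sin δ ≈ 0.534.
p = a·p₁ + b·p₂ ≈ (0.233, 0.339, -0.912); φ = arcsin(p_z) ≈ -65.73°, λ = atan2(p_y, p_x) ≈ 55.50°.

≈ 66°S, 55°E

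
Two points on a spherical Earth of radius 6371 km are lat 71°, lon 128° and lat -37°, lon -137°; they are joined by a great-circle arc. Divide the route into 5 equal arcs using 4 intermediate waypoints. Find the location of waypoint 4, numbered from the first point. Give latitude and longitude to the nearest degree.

≈ lat -13°, lon -147°

Convert each endpoint to a unit vector on the sphere (x = cos φ cos λ, y = cos φ sin λ, z = sin φ).
The central angle between the endpoints is δ = arccos(p₁·p₂) ≈ 2.204 rad (126.3°).
Interpolate at f = 4/5 with slerp weights a = sin((1−f)δ)/sin δ ≈ 0.529, b = sin(fδ)/sin δ ≈ 1.218.
p = a·p₁ + b·p₂ ≈ (-0.817, -0.527, -0.232); φ = arcsin(p_z) ≈ -13.43°, λ = atan2(p_y, p_x) ≈ -147.16°.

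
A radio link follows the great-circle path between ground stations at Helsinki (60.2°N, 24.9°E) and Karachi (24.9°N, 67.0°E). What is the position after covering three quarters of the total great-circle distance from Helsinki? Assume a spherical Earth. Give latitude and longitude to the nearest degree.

From cos δ = sin φ₁ sin φ₂ + cos φ₁ cos φ₂ cos Δλ, the central angle is δ ≈ 0.796 rad (45.6°).
Interpolate at f = 3/4 with slerp weights a = sin((1−f)δ)/sin δ ≈ 0.277, b = sin(fδ)/sin δ ≈ 0.787.
p = a·p₁ + b·p₂ ≈ (0.404, 0.715, 0.571); φ = arcsin(p_z) ≈ 34.84°, λ = atan2(p_y, p_x) ≈ 60.55°.

≈ 35°N, 61°E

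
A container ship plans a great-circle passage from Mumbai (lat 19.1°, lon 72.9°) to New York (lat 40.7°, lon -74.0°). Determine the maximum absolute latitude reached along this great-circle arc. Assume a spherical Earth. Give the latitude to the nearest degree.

The great circle lies in the plane with unit normal n̂ = (p₁ × p₂)/|p₁ × p₂|.
Here n̂_z ≈ -0.424; the vertex latitude is φ_max = arccos|n̂_z| ≈ 64.9°.

≈ 65°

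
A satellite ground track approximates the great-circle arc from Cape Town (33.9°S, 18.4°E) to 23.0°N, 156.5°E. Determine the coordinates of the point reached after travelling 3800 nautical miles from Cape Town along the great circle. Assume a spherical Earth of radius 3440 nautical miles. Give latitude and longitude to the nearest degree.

≈ 19°S, 88°E

The haversine formula gives a central angle δ ≈ 2.476 rad (141.9°) between the endpoints. The total great-circle distance is δ·R ≈ 2.476 × 3440 ≈ 8518 nmi, so the target fraction is f = 3800/8518 ≈ 0.446.
Interpolate at f ≈ 0.446 with slerp weights a = sin((1−f)δ)/sin δ ≈ 1.587, b = sin(fδ)/sin δ ≈ 1.447.
p = a·p₁ + b·p₂ ≈ (0.029, 0.947, -0.320); φ = arcsin(p_z) ≈ -18.67°, λ = atan2(p_y, p_x) ≈ 88.25°.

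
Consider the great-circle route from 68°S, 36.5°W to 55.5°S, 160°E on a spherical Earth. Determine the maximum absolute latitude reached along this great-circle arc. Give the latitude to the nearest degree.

≈ 86°S

The great circle lies in the plane with unit normal n̂ = (p₁ × p₂)/|p₁ × p₂|.
Here n̂_z ≈ -0.073; the vertex latitude is φ_max = arccos|n̂_z| ≈ 85.8°.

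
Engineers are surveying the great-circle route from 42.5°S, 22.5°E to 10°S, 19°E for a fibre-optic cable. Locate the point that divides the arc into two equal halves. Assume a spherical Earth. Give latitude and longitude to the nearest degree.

Write both endpoints as unit vectors p₁, p₂ with components (cos φ cos λ, cos φ sin λ, sin φ).
The central angle between the endpoints is δ = arccos(p₁·p₂) ≈ 0.570 rad (32.6°).
Interpolate at f = 1/2 with slerp weights a = sin((1−f)δ)/sin δ ≈ 0.521, b = sin(fδ)/sin δ ≈ 0.521.
p = a·p₁ + b·p₂ ≈ (0.840, 0.314, -0.442); φ = arcsin(p_z) ≈ -26.26°, λ = atan2(p_y, p_x) ≈ 20.50°.

≈ 26°S, 20°E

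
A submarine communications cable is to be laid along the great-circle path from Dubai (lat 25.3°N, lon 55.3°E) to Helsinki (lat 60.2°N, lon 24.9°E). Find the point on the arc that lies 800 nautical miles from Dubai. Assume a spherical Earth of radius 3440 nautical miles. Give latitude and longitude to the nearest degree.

Convert each endpoint to a unit vector on the sphere (x = cos φ cos λ, y = cos φ sin λ, z = sin φ).
The central angle between the endpoints is δ = arccos(p₁·p₂) ≈ 0.710 rad (40.7°). The total great-circle distance is δ·R ≈ 0.710 × 3440 ≈ 2442 nmi, so the target fraction is f = 800/2442 ≈ 0.328.
Interpolate at f ≈ 0.328 with slerp weights a = sin((1−f)δ)/sin δ ≈ 0.705, b = sin(fδ)/sin δ ≈ 0.354.
p = a·p₁ + b·p₂ ≈ (0.522, 0.598, 0.608); φ = arcsin(p_z) ≈ 37.45°, λ = atan2(p_y, p_x) ≈ 48.87°.

≈ lat 37°N, lon 49°E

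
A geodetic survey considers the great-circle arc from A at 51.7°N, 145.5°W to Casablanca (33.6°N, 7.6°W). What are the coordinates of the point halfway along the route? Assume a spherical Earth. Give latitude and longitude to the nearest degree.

Convert each endpoint to a unit vector on the sphere (x = cos φ cos λ, y = cos φ sin λ, z = sin φ).
The central angle between the endpoints is δ = arccos(p₁·p₂) ≈ 1.520 rad (87.1°).
Interpolate at f = 1/2 with slerp weights a = sin((1−f)δ)/sin δ ≈ 0.690, b = sin(fδ)/sin δ ≈ 0.690.
p = a·p₁ + b·p₂ ≈ (0.217, -0.318, 0.923); φ = arcsin(p_z) ≈ 67.35°, λ = atan2(p_y, p_x) ≈ -55.68°.

≈ 67°N, 56°W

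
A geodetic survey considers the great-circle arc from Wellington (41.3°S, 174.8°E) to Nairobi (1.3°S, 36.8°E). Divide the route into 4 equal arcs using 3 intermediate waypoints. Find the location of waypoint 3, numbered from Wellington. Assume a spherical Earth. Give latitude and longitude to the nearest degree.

≈ 25°S, 57°E

Convert each endpoint to a unit vector on the sphere (x = cos φ cos λ, y = cos φ sin λ, z = sin φ).
The central angle between the endpoints is δ = arccos(p₁·p₂) ≈ 2.145 rad (122.9°).
Interpolate at f = 3/4 with slerp weights a = sin((1−f)δ)/sin δ ≈ 0.609, b = sin(fδ)/sin δ ≈ 1.190.
p = a·p₁ + b·p₂ ≈ (0.497, 0.754, -0.429); φ = arcsin(p_z) ≈ -25.38°, λ = atan2(p_y, p_x) ≈ 56.59°.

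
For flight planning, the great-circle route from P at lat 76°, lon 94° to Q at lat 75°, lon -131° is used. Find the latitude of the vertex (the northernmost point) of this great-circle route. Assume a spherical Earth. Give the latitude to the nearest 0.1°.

≈ 84.4°

The great circle lies in the plane with unit normal n̂ = (p₁ × p₂)/|p₁ × p₂|.
Here n̂_z ≈ +0.098; the vertex latitude is φ_max = arccos|n̂_z| ≈ 84.4°.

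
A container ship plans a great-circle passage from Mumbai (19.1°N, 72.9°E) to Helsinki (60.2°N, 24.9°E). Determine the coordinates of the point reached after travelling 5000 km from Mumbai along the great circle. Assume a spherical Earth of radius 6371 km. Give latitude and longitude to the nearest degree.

≈ 56°N, 38°E

Convert each endpoint to a unit vector on the sphere (x = cos φ cos λ, y = cos φ sin λ, z = sin φ).
The central angle between the endpoints is δ = arccos(p₁·p₂) ≈ 0.930 rad (53.3°). The total great-circle distance is δ·R ≈ 0.930 × 6371 ≈ 5922 km, so the target fraction is f = 5000/5922 ≈ 0.844.
Interpolate at f ≈ 0.844 with slerp weights a = sin((1−f)δ)/sin δ ≈ 0.180, b = sin(fδ)/sin δ ≈ 0.882.
p = a·p₁ + b·p₂ ≈ (0.448, 0.347, 0.824); φ = arcsin(p_z) ≈ 55.50°, λ = atan2(p_y, p_x) ≈ 37.80°.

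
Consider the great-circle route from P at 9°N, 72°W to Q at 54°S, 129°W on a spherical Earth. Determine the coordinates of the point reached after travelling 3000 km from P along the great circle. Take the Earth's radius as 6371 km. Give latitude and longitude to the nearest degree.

Write both endpoints as unit vectors p₁, p₂ with components (cos φ cos λ, cos φ sin λ, sin φ).
The central angle between the endpoints is δ = arccos(p₁·p₂) ≈ 1.380 rad (79.1°). The total great-circle distance is δ·R ≈ 1.380 × 6371 ≈ 8792 km, so the target fraction is f = 3000/8792 ≈ 0.341.
Interpolate at f ≈ 0.341 with slerp weights a = sin((1−f)δ)/sin δ ≈ 0.804, b = sin(fδ)/sin δ ≈ 0.462.
p = a·p₁ + b·p₂ ≈ (0.074, -0.966, -0.248); φ = arcsin(p_z) ≈ -14.37°, λ = atan2(p_y, p_x) ≈ -85.60°.

≈ 14°S, 86°W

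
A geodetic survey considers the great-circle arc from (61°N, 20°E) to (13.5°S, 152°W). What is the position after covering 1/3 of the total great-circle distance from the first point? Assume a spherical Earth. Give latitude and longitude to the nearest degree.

Convert each endpoint to a unit vector on the sphere (x = cos φ cos λ, y = cos φ sin λ, z = sin φ).
The central angle between the endpoints is δ = arccos(p₁·p₂) ≈ 2.306 rad (132.1°).
Interpolate at f = 1/3 with slerp weights a = sin((1−f)δ)/sin δ ≈ 1.348, b = sin(fδ)/sin δ ≈ 0.938.
p = a·p₁ + b·p₂ ≈ (-0.191, -0.205, 0.960); φ = arcsin(p_z) ≈ 73.75°, λ = atan2(p_y, p_x) ≈ -133.03°.

≈ (74°N, 133°W)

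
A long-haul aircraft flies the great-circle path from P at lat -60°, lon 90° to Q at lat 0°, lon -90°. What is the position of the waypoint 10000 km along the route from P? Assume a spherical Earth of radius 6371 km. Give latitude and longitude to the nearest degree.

Write both endpoints as unit vectors p₁, p₂ with components (cos φ cos λ, cos φ sin λ, sin φ).
The central angle between the endpoints is δ = arccos(p₁·p₂) ≈ 2.094 rad (120.0°). The total great-circle distance is δ·R ≈ 2.094 × 6371 ≈ 13343 km, so the target fraction is f = 10000/13343 ≈ 0.749.
Interpolate at f ≈ 0.749 with slerp weights a = sin((1−f)δ)/sin δ ≈ 0.579, b = sin(fδ)/sin δ ≈ 1.155.
p = a·p₁ + b·p₂ ≈ (0.000, -0.865, -0.501); φ = arcsin(p_z) ≈ -30.07°, λ = atan2(p_y, p_x) ≈ -90.00°.

≈ lat -30°, lon -90°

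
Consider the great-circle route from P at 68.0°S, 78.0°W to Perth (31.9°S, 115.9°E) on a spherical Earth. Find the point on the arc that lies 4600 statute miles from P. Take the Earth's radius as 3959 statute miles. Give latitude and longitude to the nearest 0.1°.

≈ 44.8°S, 117.6°E

Convert each endpoint to a unit vector on the sphere (x = cos φ cos λ, y = cos φ sin λ, z = sin φ).
The central angle between the endpoints is δ = arccos(p₁·p₂) ≈ 1.389 rad (79.6°). The total great-circle distance is δ·R ≈ 1.389 × 3959 ≈ 5497 mi, so the target fraction is f = 4600/5497 ≈ 0.837.
Interpolate at f ≈ 0.837 with slerp weights a = sin((1−f)δ)/sin δ ≈ 0.228, b = sin(fδ)/sin δ ≈ 0.933.
p = a·p₁ + b·p₂ ≈ (-0.328, 0.629, -0.705); φ = arcsin(p_z) ≈ -44.82°, λ = atan2(p_y, p_x) ≈ 117.56°.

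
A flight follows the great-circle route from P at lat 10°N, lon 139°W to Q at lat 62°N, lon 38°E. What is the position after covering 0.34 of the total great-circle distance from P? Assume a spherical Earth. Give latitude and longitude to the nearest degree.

Write both endpoints as unit vectors p₁, p₂ with components (cos φ cos λ, cos φ sin λ, sin φ).
The central angle between the endpoints is δ = arccos(p₁·p₂) ≈ 1.884 rad (108.0°).
Interpolate at f = 0.34 with slerp weights a = sin((1−f)δ)/sin δ ≈ 0.995, b = sin(fδ)/sin δ ≈ 0.628.
p = a·p₁ + b·p₂ ≈ (-0.507, -0.462, 0.728); φ = arcsin(p_z) ≈ 46.69°, λ = atan2(p_y, p_x) ≈ -137.71°.

≈ lat 47°N, lon 138°W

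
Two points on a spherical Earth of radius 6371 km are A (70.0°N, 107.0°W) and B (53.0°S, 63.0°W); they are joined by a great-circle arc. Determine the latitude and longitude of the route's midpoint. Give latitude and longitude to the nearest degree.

Write both endpoints as unit vectors p₁, p₂ with components (cos φ cos λ, cos φ sin λ, sin φ).
The central angle between the endpoints is δ = arccos(p₁·p₂) ≈ 2.217 rad (127.0°).
Interpolate at f = 1/2 with slerp weights a = sin((1−f)δ)/sin δ ≈ 1.121, b = sin(fδ)/sin δ ≈ 1.121.
p = a·p₁ + b·p₂ ≈ (0.194, -0.968, 0.158); φ = arcsin(p_z) ≈ 9.10°, λ = atan2(p_y, p_x) ≈ -78.65°.

≈ (9°N, 79°W)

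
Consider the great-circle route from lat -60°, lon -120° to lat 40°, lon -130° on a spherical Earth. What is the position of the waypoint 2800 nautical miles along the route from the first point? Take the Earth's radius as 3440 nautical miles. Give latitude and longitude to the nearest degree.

Write both endpoints as unit vectors p₁, p₂ with components (cos φ cos λ, cos φ sin λ, sin φ).
The central angle between the endpoints is δ = arccos(p₁·p₂) ≈ 1.751 rad (100.3°). The total great-circle distance is δ·R ≈ 1.751 × 3440 ≈ 6024 nmi, so the target fraction is f = 2800/6024 ≈ 0.465.
Interpolate at f ≈ 0.465 with slerp weights a = sin((1−f)δ)/sin δ ≈ 0.819, b = sin(fδ)/sin δ ≈ 0.739.
p = a·p₁ + b·p₂ ≈ (-0.569, -0.788, -0.234); φ = arcsin(p_z) ≈ -13.56°, λ = atan2(p_y, p_x) ≈ -125.80°.

≈ lat -14°, lon -126°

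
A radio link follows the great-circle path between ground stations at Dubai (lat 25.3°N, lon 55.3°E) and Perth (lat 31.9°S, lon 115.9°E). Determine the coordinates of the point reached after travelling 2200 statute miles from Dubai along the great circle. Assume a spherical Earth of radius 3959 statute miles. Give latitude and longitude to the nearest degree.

The haversine formula gives a central angle δ ≈ 1.419 rad (81.3°) between the endpoints. The total great-circle distance is δ·R ≈ 1.419 × 3959 ≈ 5619 mi, so the target fraction is f = 2200/5619 ≈ 0.392.
Interpolate at f ≈ 0.392 with slerp weights a = sin((1−f)δ)/sin δ ≈ 0.769, b = sin(fδ)/sin δ ≈ 0.534.
p = a·p₁ + b·p₂ ≈ (0.198, 0.979, 0.047); φ = arcsin(p_z) ≈ 2.67°, λ = atan2(p_y, p_x) ≈ 78.57°.

≈ lat 3°N, lon 79°E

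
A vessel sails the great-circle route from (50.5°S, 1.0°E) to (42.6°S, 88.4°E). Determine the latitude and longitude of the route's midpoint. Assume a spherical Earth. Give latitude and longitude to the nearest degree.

Convert each endpoint to a unit vector on the sphere (x = cos φ cos λ, y = cos φ sin λ, z = sin φ).
The central angle between the endpoints is δ = arccos(p₁·p₂) ≈ 0.996 rad (57.1°).
Interpolate at f = 1/2 with slerp weights a = sin((1−f)δ)/sin δ ≈ 0.569, b = sin(fδ)/sin δ ≈ 0.569.
p = a·p₁ + b·p₂ ≈ (0.374, 0.425, -0.824); φ = arcsin(p_z) ≈ -55.53°, λ = atan2(p_y, p_x) ≈ 48.68°.

≈ (56°S, 49°E)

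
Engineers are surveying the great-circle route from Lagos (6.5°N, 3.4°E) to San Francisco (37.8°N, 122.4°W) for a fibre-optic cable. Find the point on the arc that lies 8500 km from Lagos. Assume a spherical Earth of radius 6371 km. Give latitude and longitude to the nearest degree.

Write both endpoints as unit vectors p₁, p₂ with components (cos φ cos λ, cos φ sin λ, sin φ).
The central angle between the endpoints is δ = arccos(p₁·p₂) ≈ 1.971 rad (112.9°). The total great-circle distance is δ·R ≈ 1.971 × 6371 ≈ 12559 km, so the target fraction is f = 8500/12559 ≈ 0.677.
Interpolate at f ≈ 0.677 with slerp weights a = sin((1−f)δ)/sin δ ≈ 0.646, b = sin(fδ)/sin δ ≈ 1.056.
p = a·p₁ + b·p₂ ≈ (0.194, -0.666, 0.720); φ = arcsin(p_z) ≈ 46.07°, λ = atan2(p_y, p_x) ≈ -73.79°.

≈ 46°N, 74°W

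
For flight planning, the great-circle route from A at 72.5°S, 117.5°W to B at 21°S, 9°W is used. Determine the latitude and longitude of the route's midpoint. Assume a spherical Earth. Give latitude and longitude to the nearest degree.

The haversine formula gives a central angle δ ≈ 1.315 rad (75.4°) between the endpoints.
Interpolate at f = 1/2 with slerp weights a = sin((1−f)δ)/sin δ ≈ 0.632, b = sin(fδ)/sin δ ≈ 0.632.
p = a·p₁ + b·p₂ ≈ (0.495, -0.261, -0.829); φ = arcsin(p_z) ≈ -55.99°, λ = atan2(p_y, p_x) ≈ -27.79°.

≈ 56°S, 28°W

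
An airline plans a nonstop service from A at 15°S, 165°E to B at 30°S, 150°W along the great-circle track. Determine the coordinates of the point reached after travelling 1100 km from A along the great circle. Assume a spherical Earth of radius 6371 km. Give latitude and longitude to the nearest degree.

From cos δ = sin φ₁ sin φ₂ + cos φ₁ cos φ₂ cos Δλ, the central angle is δ ≈ 0.766 rad (43.9°). The total great-circle distance is δ·R ≈ 0.766 × 6371 ≈ 4878 km, so the target fraction is f = 1100/4878 ≈ 0.225.
Interpolate at f ≈ 0.225 with slerp weights a = sin((1−f)δ)/sin δ ≈ 0.806, b = sin(fδ)/sin δ ≈ 0.248.
p = a·p₁ + b·p₂ ≈ (-0.938, 0.094, -0.333); φ = arcsin(p_z) ≈ -19.43°, λ = atan2(p_y, p_x) ≈ 174.26°.

≈ 19°S, 174°E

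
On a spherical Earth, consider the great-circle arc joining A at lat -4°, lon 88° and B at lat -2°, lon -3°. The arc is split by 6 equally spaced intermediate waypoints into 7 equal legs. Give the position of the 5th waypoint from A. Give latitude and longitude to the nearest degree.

Write both endpoints as unit vectors p₁, p₂ with components (cos φ cos λ, cos φ sin λ, sin φ).
The central angle between the endpoints is δ = arccos(p₁·p₂) ≈ 1.586 rad (90.9°).
Interpolate at f = 5/7 with slerp weights a = sin((1−f)δ)/sin δ ≈ 0.438, b = sin(fδ)/sin δ ≈ 0.906.
p = a·p₁ + b·p₂ ≈ (0.919, 0.389, -0.062); φ = arcsin(p_z) ≈ -3.56°, λ = atan2(p_y, p_x) ≈ 22.94°.

≈ lat -4°, lon 23°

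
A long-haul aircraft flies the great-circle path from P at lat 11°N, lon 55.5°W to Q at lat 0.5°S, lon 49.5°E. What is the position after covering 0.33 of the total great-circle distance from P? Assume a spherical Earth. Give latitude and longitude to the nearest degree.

≈ lat 10°N, lon 20°W

Write both endpoints as unit vectors p₁, p₂ with components (cos φ cos λ, cos φ sin λ, sin φ).
The central angle between the endpoints is δ = arccos(p₁·p₂) ≈ 1.829 rad (104.8°).
Interpolate at f = 0.33 with slerp weights a = sin((1−f)δ)/sin δ ≈ 0.973, b = sin(fδ)/sin δ ≈ 0.587.
p = a·p₁ + b·p₂ ≈ (0.923, -0.341, 0.181); φ = arcsin(p_z) ≈ 10.41°, λ = atan2(p_y, p_x) ≈ -20.28°.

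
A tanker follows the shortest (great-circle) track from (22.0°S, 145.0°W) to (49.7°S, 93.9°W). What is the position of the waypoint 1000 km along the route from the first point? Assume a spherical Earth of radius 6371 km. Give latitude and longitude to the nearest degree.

Write both endpoints as unit vectors p₁, p₂ with components (cos φ cos λ, cos φ sin λ, sin φ).
The central angle between the endpoints is δ = arccos(p₁·p₂) ≈ 0.847 rad (48.5°). The total great-circle distance is δ·R ≈ 0.847 × 6371 ≈ 5396 km, so the target fraction is f = 1000/5396 ≈ 0.185.
Interpolate at f ≈ 0.185 with slerp weights a = sin((1−f)δ)/sin δ ≈ 0.850, b = sin(fδ)/sin δ ≈ 0.209.
p = a·p₁ + b·p₂ ≈ (-0.654, -0.586, -0.477); φ = arcsin(p_z) ≈ -28.51°, λ = atan2(p_y, p_x) ≈ -138.14°.

≈ (29°S, 138°W)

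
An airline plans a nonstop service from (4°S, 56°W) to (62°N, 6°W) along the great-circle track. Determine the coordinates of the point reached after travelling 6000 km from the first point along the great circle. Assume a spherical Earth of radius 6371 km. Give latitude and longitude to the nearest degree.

≈ (45°N, 31°W)

Convert each endpoint to a unit vector on the sphere (x = cos φ cos λ, y = cos φ sin λ, z = sin φ).
The central angle between the endpoints is δ = arccos(p₁·p₂) ≈ 1.329 rad (76.1°). The total great-circle distance is δ·R ≈ 1.329 × 6371 ≈ 8467 km, so the target fraction is f = 6000/8467 ≈ 0.709.
Interpolate at f ≈ 0.709 with slerp weights a = sin((1−f)δ)/sin δ ≈ 0.389, b = sin(fδ)/sin δ ≈ 0.833.
p = a·p₁ + b·p₂ ≈ (0.606, -0.363, 0.708); φ = arcsin(p_z) ≈ 45.09°, λ = atan2(p_y, p_x) ≈ -30.90°.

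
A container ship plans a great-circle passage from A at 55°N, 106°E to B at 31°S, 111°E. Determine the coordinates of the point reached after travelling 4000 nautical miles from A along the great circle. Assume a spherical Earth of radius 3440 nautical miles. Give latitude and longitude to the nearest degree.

≈ 12°S, 110°E

Write both endpoints as unit vectors p₁, p₂ with components (cos φ cos λ, cos φ sin λ, sin φ).
The central angle between the endpoints is δ = arccos(p₁·p₂) ≈ 1.503 rad (86.1°). The total great-circle distance is δ·R ≈ 1.503 × 3440 ≈ 5170 nmi, so the target fraction is f = 4000/5170 ≈ 0.774.
Interpolate at f ≈ 0.774 with slerp weights a = sin((1−f)δ)/sin δ ≈ 0.334, b = sin(fδ)/sin δ ≈ 0.920.
p = a·p₁ + b·p₂ ≈ (-0.335, 0.921, -0.200); φ = arcsin(p_z) ≈ -11.54°, λ = atan2(p_y, p_x) ≈ 110.02°.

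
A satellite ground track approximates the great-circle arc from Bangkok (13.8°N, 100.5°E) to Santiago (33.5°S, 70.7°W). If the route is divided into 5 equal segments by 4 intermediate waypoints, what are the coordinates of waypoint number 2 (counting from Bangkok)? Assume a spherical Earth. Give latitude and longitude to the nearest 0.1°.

Write both endpoints as unit vectors p₁, p₂ with components (cos φ cos λ, cos φ sin λ, sin φ).
The central angle between the endpoints is δ = arccos(p₁·p₂) ≈ 2.771 rad (158.7°).
Interpolate at f = 2/5 with slerp weights a = sin((1−f)δ)/sin δ ≈ 2.746, b = sin(fδ)/sin δ ≈ 2.468.
p = a·p₁ + b·p₂ ≈ (0.194, 0.680, -0.707); φ = arcsin(p_z) ≈ -45.00°, λ = atan2(p_y, p_x) ≈ 74.06°.

≈ 45.0°S, 74.1°E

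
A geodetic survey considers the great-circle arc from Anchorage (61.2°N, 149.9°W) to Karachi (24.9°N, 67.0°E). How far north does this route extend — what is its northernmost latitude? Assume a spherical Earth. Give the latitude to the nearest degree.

The great circle lies in the plane with unit normal n̂ = (p₁ × p₂)/|p₁ × p₂|.
Here n̂_z ≈ -0.262; the vertex latitude is φ_max = arccos|n̂_z| ≈ 74.8°.
Check via Clairaut: cos φ_max = |cos φ₁| · sin C = cos(61.2°)·sin(33.0°) ≈ 0.262, again giving ≈ 74.8°.

≈ 75°N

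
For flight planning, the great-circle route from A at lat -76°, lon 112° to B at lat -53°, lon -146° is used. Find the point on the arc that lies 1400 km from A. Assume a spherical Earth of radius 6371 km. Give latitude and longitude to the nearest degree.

The haversine formula gives a central angle δ ≈ 0.731 rad (41.9°) between the endpoints. The total great-circle distance is δ·R ≈ 0.731 × 6371 ≈ 4656 km, so the target fraction is f = 1400/4656 ≈ 0.301.
Interpolate at f ≈ 0.301 with slerp weights a = sin((1−f)δ)/sin δ ≈ 0.733, b = sin(fδ)/sin δ ≈ 0.327.
p = a·p₁ + b·p₂ ≈ (-0.229, 0.054, -0.972); φ = arcsin(p_z) ≈ -76.37°, λ = atan2(p_y, p_x) ≈ 166.64°.

≈ lat -76°, lon 167°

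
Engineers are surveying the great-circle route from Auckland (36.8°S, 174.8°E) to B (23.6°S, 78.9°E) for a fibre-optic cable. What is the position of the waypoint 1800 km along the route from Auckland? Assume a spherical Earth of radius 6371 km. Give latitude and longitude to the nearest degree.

Write both endpoints as unit vectors p₁, p₂ with components (cos φ cos λ, cos φ sin λ, sin φ).
The central angle between the endpoints is δ = arccos(p₁·p₂) ≈ 1.406 rad (80.5°). The total great-circle distance is δ·R ≈ 1.406 × 6371 ≈ 8955 km, so the target fraction is f = 1800/8955 ≈ 0.201.
Interpolate at f ≈ 0.201 with slerp weights a = sin((1−f)δ)/sin δ ≈ 0.914, b = sin(fδ)/sin δ ≈ 0.283.
p = a·p₁ + b·p₂ ≈ (-0.679, 0.320, -0.661); φ = arcsin(p_z) ≈ -41.35°, λ = atan2(p_y, p_x) ≈ 154.73°.

≈ (41°S, 155°E)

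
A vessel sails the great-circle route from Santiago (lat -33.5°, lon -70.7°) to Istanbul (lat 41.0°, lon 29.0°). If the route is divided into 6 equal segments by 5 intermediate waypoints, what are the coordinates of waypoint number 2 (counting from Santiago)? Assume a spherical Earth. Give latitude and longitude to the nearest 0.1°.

Write both endpoints as unit vectors p₁, p₂ with components (cos φ cos λ, cos φ sin λ, sin φ).
The central angle between the endpoints is δ = arccos(p₁·p₂) ≈ 2.058 rad (117.9°).
Interpolate at f = 2/6 with slerp weights a = sin((1−f)δ)/sin δ ≈ 1.109, b = sin(fδ)/sin δ ≈ 0.717.
p = a·p₁ + b·p₂ ≈ (0.779, -0.611, -0.142); φ = arcsin(p_z) ≈ -8.16°, λ = atan2(p_y, p_x) ≈ -38.10°.

≈ lat -8.2°, lon -38.1°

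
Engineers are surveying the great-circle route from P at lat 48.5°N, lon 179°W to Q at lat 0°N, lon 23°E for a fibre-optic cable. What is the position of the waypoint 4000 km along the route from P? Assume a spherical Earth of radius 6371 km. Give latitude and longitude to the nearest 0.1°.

≈ lat 71.6°N, lon 119.1°E

Convert each endpoint to a unit vector on the sphere (x = cos φ cos λ, y = cos φ sin λ, z = sin φ).
The central angle between the endpoints is δ = arccos(p₁·p₂) ≈ 2.232 rad (127.9°). The total great-circle distance is δ·R ≈ 2.232 × 6371 ≈ 14223 km, so the target fraction is f = 4000/14223 ≈ 0.281.
Interpolate at f ≈ 0.281 with slerp weights a = sin((1−f)δ)/sin δ ≈ 1.267, b = sin(fδ)/sin δ ≈ 0.744.
p = a·p₁ + b·p₂ ≈ (-0.154, 0.276, 0.949); φ = arcsin(p_z) ≈ 71.57°, λ = atan2(p_y, p_x) ≈ 119.12°.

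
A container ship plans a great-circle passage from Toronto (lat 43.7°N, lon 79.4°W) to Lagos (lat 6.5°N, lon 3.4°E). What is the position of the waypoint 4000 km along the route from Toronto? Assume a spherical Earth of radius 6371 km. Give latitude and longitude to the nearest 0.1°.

≈ lat 33.9°N, lon 34.4°W

Write both endpoints as unit vectors p₁, p₂ with components (cos φ cos λ, cos φ sin λ, sin φ).
The central angle between the endpoints is δ = arccos(p₁·p₂) ≈ 1.402 rad (80.3°). The total great-circle distance is δ·R ≈ 1.402 × 6371 ≈ 8931 km, so the target fraction is f = 4000/8931 ≈ 0.448.
Interpolate at f ≈ 0.448 with slerp weights a = sin((1−f)δ)/sin δ ≈ 0.709, b = sin(fδ)/sin δ ≈ 0.596.
p = a·p₁ + b·p₂ ≈ (0.685, -0.469, 0.557); φ = arcsin(p_z) ≈ 33.87°, λ = atan2(p_y, p_x) ≈ -34.37°.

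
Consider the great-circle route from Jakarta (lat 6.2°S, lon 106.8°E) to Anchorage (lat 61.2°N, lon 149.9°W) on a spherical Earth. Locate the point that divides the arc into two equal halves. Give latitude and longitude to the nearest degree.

The haversine formula gives a central angle δ ≈ 1.777 rad (101.8°) between the endpoints.
Interpolate at f = 1/2 with slerp weights a = sin((1−f)δ)/sin δ ≈ 0.793, b = sin(fδ)/sin δ ≈ 0.793.
p = a·p₁ + b·p₂ ≈ (-0.558, 0.563, 0.609); φ = arcsin(p_z) ≈ 37.53°, λ = atan2(p_y, p_x) ≈ 134.76°.

≈ lat 38°N, lon 135°E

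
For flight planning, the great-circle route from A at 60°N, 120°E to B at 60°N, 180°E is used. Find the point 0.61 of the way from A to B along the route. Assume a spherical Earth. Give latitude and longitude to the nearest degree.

≈ 63°N, 157°E

Convert each endpoint to a unit vector on the sphere (x = cos φ cos λ, y = cos φ sin λ, z = sin φ).
The central angle between the endpoints is δ = arccos(p₁·p₂) ≈ 0.505 rad (29.0°).
Interpolate at f = 0.61 with slerp weights a = sin((1−f)δ)/sin δ ≈ 0.404, b = sin(fδ)/sin δ ≈ 0.627.
p = a·p₁ + b·p₂ ≈ (-0.414, 0.175, 0.893); φ = arcsin(p_z) ≈ 63.26°, λ = atan2(p_y, p_x) ≈ 157.09°.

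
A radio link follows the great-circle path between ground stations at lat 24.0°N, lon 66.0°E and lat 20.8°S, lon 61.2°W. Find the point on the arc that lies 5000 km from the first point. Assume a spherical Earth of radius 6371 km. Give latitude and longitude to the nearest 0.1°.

Convert each endpoint to a unit vector on the sphere (x = cos φ cos λ, y = cos φ sin λ, z = sin φ).
The central angle between the endpoints is δ = arccos(p₁·p₂) ≈ 2.293 rad (131.4°). The total great-circle distance is δ·R ≈ 2.293 × 6371 ≈ 14606 km, so the target fraction is f = 5000/14606 ≈ 0.342.
Interpolate at f ≈ 0.342 with slerp weights a = sin((1−f)δ)/sin δ ≈ 1.330, b = sin(fδ)/sin δ ≈ 0.942.
p = a·p₁ + b·p₂ ≈ (0.918, 0.338, 0.206); φ = arcsin(p_z) ≈ 11.92°, λ = atan2(p_y, p_x) ≈ 20.23°.

≈ lat 11.9°N, lon 20.2°E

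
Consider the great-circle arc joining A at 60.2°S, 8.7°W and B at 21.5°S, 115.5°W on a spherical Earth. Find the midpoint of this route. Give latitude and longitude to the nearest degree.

≈ 53°S, 84°W

Write both endpoints as unit vectors p₁, p₂ with components (cos φ cos λ, cos φ sin λ, sin φ).
The central angle between the endpoints is δ = arccos(p₁·p₂) ≈ 1.385 rad (79.4°).
Interpolate at f = 1/2 with slerp weights a = sin((1−f)δ)/sin δ ≈ 0.650, b = sin(fδ)/sin δ ≈ 0.650.
p = a·p₁ + b·p₂ ≈ (0.059, -0.594, -0.802); φ = arcsin(p_z) ≈ -53.32°, λ = atan2(p_y, p_x) ≈ -84.34°.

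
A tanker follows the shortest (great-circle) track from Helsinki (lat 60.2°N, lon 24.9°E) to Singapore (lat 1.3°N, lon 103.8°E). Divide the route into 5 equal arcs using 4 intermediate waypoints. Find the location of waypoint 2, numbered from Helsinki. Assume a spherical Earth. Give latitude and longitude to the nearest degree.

≈ lat 43°N, lon 73°E

From cos δ = sin φ₁ sin φ₂ + cos φ₁ cos φ₂ cos Δλ, the central angle is δ ≈ 1.455 rad (83.4°).
Interpolate at f = 2/5 with slerp weights a = sin((1−f)δ)/sin δ ≈ 0.771, b = sin(fδ)/sin δ ≈ 0.553.
p = a·p₁ + b·p₂ ≈ (0.216, 0.699, 0.682); φ = arcsin(p_z) ≈ 43.00°, λ = atan2(p_y, p_x) ≈ 72.84°.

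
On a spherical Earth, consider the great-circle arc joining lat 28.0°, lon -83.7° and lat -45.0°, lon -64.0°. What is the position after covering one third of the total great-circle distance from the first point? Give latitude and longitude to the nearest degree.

≈ lat 4°, lon -78°

Convert each endpoint to a unit vector on the sphere (x = cos φ cos λ, y = cos φ sin λ, z = sin φ).
The central angle between the endpoints is δ = arccos(p₁·p₂) ≈ 1.312 rad (75.2°).
Interpolate at f = 1/3 with slerp weights a = sin((1−f)δ)/sin δ ≈ 0.794, b = sin(fδ)/sin δ ≈ 0.438.
p = a·p₁ + b·p₂ ≈ (0.213, -0.975, 0.063); φ = arcsin(p_z) ≈ 3.60°, λ = atan2(p_y, p_x) ≈ -77.69°.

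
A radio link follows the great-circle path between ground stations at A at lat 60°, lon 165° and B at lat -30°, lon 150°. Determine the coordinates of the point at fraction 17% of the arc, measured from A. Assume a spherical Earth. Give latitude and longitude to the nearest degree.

≈ lat 45°, lon 160°

The haversine formula gives a central angle δ ≈ 1.586 rad (90.8°) between the endpoints.
Interpolate at f = 0.17 with slerp weights a = sin((1−f)δ)/sin δ ≈ 0.968, b = sin(fδ)/sin δ ≈ 0.266.
p = a·p₁ + b·p₂ ≈ (-0.667, 0.241, 0.705); φ = arcsin(p_z) ≈ 44.83°, λ = atan2(p_y, p_x) ≈ 160.17°.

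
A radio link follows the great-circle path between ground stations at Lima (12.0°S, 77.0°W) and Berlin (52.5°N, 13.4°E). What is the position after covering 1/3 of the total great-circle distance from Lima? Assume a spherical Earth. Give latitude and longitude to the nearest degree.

≈ (14°N, 57°W)

The haversine formula gives a central angle δ ≈ 1.741 rad (99.7°) between the endpoints.
Interpolate at f = 1/3 with slerp weights a = sin((1−f)δ)/sin δ ≈ 0.930, b = sin(fδ)/sin δ ≈ 0.556.
p = a·p₁ + b·p₂ ≈ (0.534, -0.808, 0.248); φ = arcsin(p_z) ≈ 14.35°, λ = atan2(p_y, p_x) ≈ -56.54°.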